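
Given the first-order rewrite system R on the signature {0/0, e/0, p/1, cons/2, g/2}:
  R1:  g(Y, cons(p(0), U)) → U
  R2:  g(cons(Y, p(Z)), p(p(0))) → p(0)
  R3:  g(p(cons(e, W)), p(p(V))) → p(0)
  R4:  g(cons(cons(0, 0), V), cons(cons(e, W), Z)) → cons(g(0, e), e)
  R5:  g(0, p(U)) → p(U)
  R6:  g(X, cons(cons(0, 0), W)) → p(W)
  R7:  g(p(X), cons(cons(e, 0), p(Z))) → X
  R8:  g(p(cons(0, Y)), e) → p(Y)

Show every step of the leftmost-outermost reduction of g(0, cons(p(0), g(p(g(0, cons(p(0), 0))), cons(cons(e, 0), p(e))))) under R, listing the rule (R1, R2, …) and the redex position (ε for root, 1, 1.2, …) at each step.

1. g(0, cons(p(0), g(p(g(0, cons(p(0), 0))), cons(cons(e, 0), p(e)))))  →  g(p(g(0, cons(p(0), 0))), cons(cons(e, 0), p(e)))   [R1 at ε]
2. g(p(g(0, cons(p(0), 0))), cons(cons(e, 0), p(e)))  →  g(0, cons(p(0), 0))   [R7 at ε]
3. g(0, cons(p(0), 0))  →  0   [R1 at ε]

0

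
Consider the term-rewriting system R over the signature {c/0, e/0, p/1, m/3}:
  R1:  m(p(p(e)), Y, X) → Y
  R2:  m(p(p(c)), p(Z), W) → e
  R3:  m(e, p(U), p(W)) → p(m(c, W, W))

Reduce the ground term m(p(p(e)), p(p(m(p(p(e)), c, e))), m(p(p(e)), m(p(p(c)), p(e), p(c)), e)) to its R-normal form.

1. m(p(p(e)), p(p(m(p(p(e)), c, e))), m(p(p(e)), m(p(p(c)), p(e), p(c)), e))  →  p(p(m(p(p(e)), c, e)))   [R1 at ε]
2. p(p(m(p(p(e)), c, e)))  →  p(p(c))   [R1 at 1.1]

p(p(c))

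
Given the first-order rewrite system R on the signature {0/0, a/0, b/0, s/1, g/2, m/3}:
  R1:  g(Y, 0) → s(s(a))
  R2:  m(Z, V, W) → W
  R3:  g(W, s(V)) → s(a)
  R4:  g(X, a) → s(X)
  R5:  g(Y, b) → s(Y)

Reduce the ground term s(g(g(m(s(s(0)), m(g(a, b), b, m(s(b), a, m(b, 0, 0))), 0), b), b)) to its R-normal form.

s(s(s(0)))

1. s(g(g(m(s(s(0)), m(g(a, b), b, m(s(b), a, m(b, 0, 0))), 0), b), b))  →  s(s(g(m(s(s(0)), m(g(a, b), b, m(s(b), a, m(b, 0, 0))), 0), b)))   [R5 at 1]
2. s(s(g(m(s(s(0)), m(g(a, b), b, m(s(b), a, m(b, 0, 0))), 0), b)))  →  s(s(s(m(s(s(0)), m(g(a, b), b, m(s(b), a, m(b, 0, 0))), 0))))   [R5 at 1.1]
3. s(s(s(m(s(s(0)), m(g(a, b), b, m(s(b), a, m(b, 0, 0))), 0))))  →  s(s(s(0)))   [R2 at 1.1.1]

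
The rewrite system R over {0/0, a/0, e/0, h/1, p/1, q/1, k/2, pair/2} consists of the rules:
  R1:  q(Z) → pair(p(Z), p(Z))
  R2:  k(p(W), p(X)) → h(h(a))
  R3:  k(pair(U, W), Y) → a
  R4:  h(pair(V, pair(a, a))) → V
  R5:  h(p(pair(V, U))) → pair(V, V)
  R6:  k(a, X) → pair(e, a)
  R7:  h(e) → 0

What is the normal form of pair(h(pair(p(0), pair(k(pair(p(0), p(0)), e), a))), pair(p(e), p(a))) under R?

1. pair(h(pair(p(0), pair(k(pair(p(0), p(0)), e), a))), pair(p(e), p(a)))  →  pair(h(pair(p(0), pair(a, a))), pair(p(e), p(a)))   [R3 at 1.1.2.1]
2. pair(h(pair(p(0), pair(a, a))), pair(p(e), p(a)))  →  pair(p(0), pair(p(e), p(a)))   [R4 at 1]

pair(p(0), pair(p(e), p(a)))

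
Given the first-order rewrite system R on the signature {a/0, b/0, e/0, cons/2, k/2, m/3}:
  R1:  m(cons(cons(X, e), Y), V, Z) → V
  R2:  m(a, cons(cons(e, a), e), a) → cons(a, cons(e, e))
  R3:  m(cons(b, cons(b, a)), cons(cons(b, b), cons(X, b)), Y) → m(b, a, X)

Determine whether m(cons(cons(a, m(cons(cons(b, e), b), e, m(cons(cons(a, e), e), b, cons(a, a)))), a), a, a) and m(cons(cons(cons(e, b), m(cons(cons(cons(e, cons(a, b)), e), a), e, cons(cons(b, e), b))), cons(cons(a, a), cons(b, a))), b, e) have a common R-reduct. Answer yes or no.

Reduce t₁ = m(cons(cons(a, m(cons(cons(b, e), b), e, m(cons(cons(a, e), e), b, cons(a, a)))), a), a, a):
1. m(cons(cons(a, m(cons(cons(b, e), b), e, m(cons(cons(a, e), e), b, cons(a, a)))), a), a, a)  →  m(cons(cons(a, e), a), a, a)   [R1 at 1.1.2]
2. m(cons(cons(a, e), a), a, a)  →  a   [R1 at ε]

Reduce t₂ = m(cons(cons(cons(e, b), m(cons(cons(cons(e, cons(a, b)), e), a), e, cons(cons(b, e), b))), cons(cons(a, a), cons(b, a))), b, e):
1. m(cons(cons(cons(e, b), m(cons(cons(cons(e, cons(a, b)), e), a), e, cons(cons(b, e), b))), cons(cons(a, a), cons(b, a))), b, e)  →  m(cons(cons(cons(e, b), e), cons(cons(a, a), cons(b, a))), b, e)   [R1 at 1.1.2]
2. m(cons(cons(cons(e, b), e), cons(cons(a, a), cons(b, a))), b, e)  →  b   [R1 at ε]

no — NF(t₁) = a, NF(t₂) = b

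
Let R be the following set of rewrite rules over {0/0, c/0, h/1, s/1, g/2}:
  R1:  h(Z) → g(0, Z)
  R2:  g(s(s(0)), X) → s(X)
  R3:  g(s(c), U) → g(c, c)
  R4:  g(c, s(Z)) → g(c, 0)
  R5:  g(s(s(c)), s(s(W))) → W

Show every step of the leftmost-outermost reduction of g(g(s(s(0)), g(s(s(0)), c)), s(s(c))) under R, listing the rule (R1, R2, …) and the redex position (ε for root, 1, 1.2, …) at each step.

c

1. g(g(s(s(0)), g(s(s(0)), c)), s(s(c)))  →  g(s(g(s(s(0)), c)), s(s(c)))   [R2 at 1]
2. g(s(g(s(s(0)), c)), s(s(c)))  →  g(s(s(c)), s(s(c)))   [R2 at 1.1]
3. g(s(s(c)), s(s(c)))  →  c   [R5 at ε]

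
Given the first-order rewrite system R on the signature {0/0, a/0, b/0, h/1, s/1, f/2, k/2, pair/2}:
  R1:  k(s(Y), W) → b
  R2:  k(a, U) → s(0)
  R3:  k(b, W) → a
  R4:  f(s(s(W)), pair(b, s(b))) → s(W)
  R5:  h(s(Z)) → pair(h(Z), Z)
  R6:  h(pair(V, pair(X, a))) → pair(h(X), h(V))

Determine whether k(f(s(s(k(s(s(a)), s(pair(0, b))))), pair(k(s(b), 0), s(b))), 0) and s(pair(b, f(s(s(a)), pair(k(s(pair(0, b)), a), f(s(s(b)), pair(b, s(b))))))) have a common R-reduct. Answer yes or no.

Reduce t₁ = k(f(s(s(k(s(s(a)), s(pair(0, b))))), pair(k(s(b), 0), s(b))), 0):
1. k(f(s(s(k(s(s(a)), s(pair(0, b))))), pair(k(s(b), 0), s(b))), 0)  →  k(f(s(s(b)), pair(k(s(b), 0), s(b))), 0)   [R1 at 1.1.1.1]
2. k(f(s(s(b)), pair(k(s(b), 0), s(b))), 0)  →  k(f(s(s(b)), pair(b, s(b))), 0)   [R1 at 1.2.1]
3. k(f(s(s(b)), pair(b, s(b))), 0)  →  k(s(b), 0)   [R4 at 1]
4. k(s(b), 0)  →  b   [R1 at ε]

Reduce t₂ = s(pair(b, f(s(s(a)), pair(k(s(pair(0, b)), a), f(s(s(b)), pair(b, s(b))))))):
1. s(pair(b, f(s(s(a)), pair(k(s(pair(0, b)), a), f(s(s(b)), pair(b, s(b)))))))  →  s(pair(b, f(s(s(a)), pair(b, f(s(s(b)), pair(b, s(b)))))))   [R1 at 1.2.2.1]
2. s(pair(b, f(s(s(a)), pair(b, f(s(s(b)), pair(b, s(b)))))))  →  s(pair(b, f(s(s(a)), pair(b, s(b)))))   [R4 at 1.2.2.2]
3. s(pair(b, f(s(s(a)), pair(b, s(b)))))  →  s(pair(b, s(a)))   [R4 at 1.2]

no — NF(t₁) = b, NF(t₂) = s(pair(b, s(a)))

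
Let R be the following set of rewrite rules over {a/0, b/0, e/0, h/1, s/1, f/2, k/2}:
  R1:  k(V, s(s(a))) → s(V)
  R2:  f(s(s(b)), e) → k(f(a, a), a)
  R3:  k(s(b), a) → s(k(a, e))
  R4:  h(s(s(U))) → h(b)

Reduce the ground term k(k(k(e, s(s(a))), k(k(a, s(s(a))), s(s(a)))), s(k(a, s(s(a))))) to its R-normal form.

1. k(k(k(e, s(s(a))), k(k(a, s(s(a))), s(s(a)))), s(k(a, s(s(a)))))  →  k(k(s(e), k(k(a, s(s(a))), s(s(a)))), s(k(a, s(s(a)))))   [R1 at 1.1]
2. k(k(s(e), k(k(a, s(s(a))), s(s(a)))), s(k(a, s(s(a)))))  →  k(k(s(e), s(k(a, s(s(a))))), s(k(a, s(s(a)))))   [R1 at 1.2]
3. k(k(s(e), s(k(a, s(s(a))))), s(k(a, s(s(a)))))  →  k(k(s(e), s(s(a))), s(k(a, s(s(a)))))   [R1 at 1.2.1]
4. k(k(s(e), s(s(a))), s(k(a, s(s(a)))))  →  k(s(s(e)), s(k(a, s(s(a)))))   [R1 at 1]
5. k(s(s(e)), s(k(a, s(s(a)))))  →  k(s(s(e)), s(s(a)))   [R1 at 2.1]
6. k(s(s(e)), s(s(a)))  →  s(s(s(e)))   [R1 at ε]

s(s(s(e)))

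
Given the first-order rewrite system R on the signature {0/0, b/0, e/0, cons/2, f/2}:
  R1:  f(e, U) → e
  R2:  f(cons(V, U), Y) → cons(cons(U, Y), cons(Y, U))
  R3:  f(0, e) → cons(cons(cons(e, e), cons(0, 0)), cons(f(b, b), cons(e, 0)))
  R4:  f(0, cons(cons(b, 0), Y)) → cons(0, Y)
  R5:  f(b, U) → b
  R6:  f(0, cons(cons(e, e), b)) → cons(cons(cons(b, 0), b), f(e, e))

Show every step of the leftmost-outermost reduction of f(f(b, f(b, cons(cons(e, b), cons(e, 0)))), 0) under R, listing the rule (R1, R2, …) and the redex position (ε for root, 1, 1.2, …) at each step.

b

1. f(f(b, f(b, cons(cons(e, b), cons(e, 0)))), 0)  →  f(b, 0)   [R5 at 1]
2. f(b, 0)  →  b   [R5 at ε]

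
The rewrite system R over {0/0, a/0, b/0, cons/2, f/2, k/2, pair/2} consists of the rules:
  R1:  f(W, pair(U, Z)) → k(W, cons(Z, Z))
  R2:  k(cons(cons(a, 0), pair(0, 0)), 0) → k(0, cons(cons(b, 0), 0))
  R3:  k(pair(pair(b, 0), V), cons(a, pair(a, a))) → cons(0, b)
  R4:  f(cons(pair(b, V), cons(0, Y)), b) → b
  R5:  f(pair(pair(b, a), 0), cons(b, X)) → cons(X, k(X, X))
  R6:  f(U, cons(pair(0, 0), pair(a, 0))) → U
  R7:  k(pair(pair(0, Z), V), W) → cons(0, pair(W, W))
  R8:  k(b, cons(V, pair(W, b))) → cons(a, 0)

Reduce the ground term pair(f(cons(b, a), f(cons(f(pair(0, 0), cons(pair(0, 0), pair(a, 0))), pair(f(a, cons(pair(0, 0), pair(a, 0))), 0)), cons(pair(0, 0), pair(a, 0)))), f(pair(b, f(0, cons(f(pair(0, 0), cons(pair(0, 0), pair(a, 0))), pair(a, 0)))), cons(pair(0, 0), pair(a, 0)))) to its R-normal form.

pair(cons(b, a), pair(b, 0))

1. pair(f(cons(b, a), f(cons(f(pair(0, 0), cons(pair(0, 0), pair(a, 0))), pair(f(a, cons(pair(0, 0), pair(a, 0))), 0)), cons(pair(0, 0), pair(a, 0)))), f(pair(b, f(0, cons(f(pair(0, 0), cons(pair(0, 0), pair(a, 0))), pair(a, 0)))), cons(pair(0, 0), pair(a, 0))))  →  pair(f(cons(b, a), cons(f(pair(0, 0), cons(pair(0, 0), pair(a, 0))), pair(f(a, cons(pair(0, 0), pair(a, 0))), 0))), f(pair(b, f(0, cons(f(pair(0, 0), cons(pair(0, 0), pair(a, 0))), pair(a, 0)))), cons(pair(0, 0), pair(a, 0))))   [R6 at 1.2]
2. pair(f(cons(b, a), cons(f(pair(0, 0), cons(pair(0, 0), pair(a, 0))), pair(f(a, cons(pair(0, 0), pair(a, 0))), 0))), f(pair(b, f(0, cons(f(pair(0, 0), cons(pair(0, 0), pair(a, 0))), pair(a, 0)))), cons(pair(0, 0), pair(a, 0))))  →  pair(f(cons(b, a), cons(pair(0, 0), pair(f(a, cons(pair(0, 0), pair(a, 0))), 0))), f(pair(b, f(0, cons(f(pair(0, 0), cons(pair(0, 0), pair(a, 0))), pair(a, 0)))), cons(pair(0, 0), pair(a, 0))))   [R6 at 1.2.1]
3. pair(f(cons(b, a), cons(pair(0, 0), pair(f(a, cons(pair(0, 0), pair(a, 0))), 0))), f(pair(b, f(0, cons(f(pair(0, 0), cons(pair(0, 0), pair(a, 0))), pair(a, 0)))), cons(pair(0, 0), pair(a, 0))))  →  pair(f(cons(b, a), cons(pair(0, 0), pair(a, 0))), f(pair(b, f(0, cons(f(pair(0, 0), cons(pair(0, 0), pair(a, 0))), pair(a, 0)))), cons(pair(0, 0), pair(a, 0))))   [R6 at 1.2.2.1]
4. pair(f(cons(b, a), cons(pair(0, 0), pair(a, 0))), f(pair(b, f(0, cons(f(pair(0, 0), cons(pair(0, 0), pair(a, 0))), pair(a, 0)))), cons(pair(0, 0), pair(a, 0))))  →  pair(cons(b, a), f(pair(b, f(0, cons(f(pair(0, 0), cons(pair(0, 0), pair(a, 0))), pair(a, 0)))), cons(pair(0, 0), pair(a, 0))))   [R6 at 1]
5. pair(cons(b, a), f(pair(b, f(0, cons(f(pair(0, 0), cons(pair(0, 0), pair(a, 0))), pair(a, 0)))), cons(pair(0, 0), pair(a, 0))))  →  pair(cons(b, a), pair(b, f(0, cons(f(pair(0, 0), cons(pair(0, 0), pair(a, 0))), pair(a, 0)))))   [R6 at 2]
6. pair(cons(b, a), pair(b, f(0, cons(f(pair(0, 0), cons(pair(0, 0), pair(a, 0))), pair(a, 0)))))  →  pair(cons(b, a), pair(b, f(0, cons(pair(0, 0), pair(a, 0)))))   [R6 at 2.2.2.1]
7. pair(cons(b, a), pair(b, f(0, cons(pair(0, 0), pair(a, 0)))))  →  pair(cons(b, a), pair(b, 0))   [R6 at 2.2]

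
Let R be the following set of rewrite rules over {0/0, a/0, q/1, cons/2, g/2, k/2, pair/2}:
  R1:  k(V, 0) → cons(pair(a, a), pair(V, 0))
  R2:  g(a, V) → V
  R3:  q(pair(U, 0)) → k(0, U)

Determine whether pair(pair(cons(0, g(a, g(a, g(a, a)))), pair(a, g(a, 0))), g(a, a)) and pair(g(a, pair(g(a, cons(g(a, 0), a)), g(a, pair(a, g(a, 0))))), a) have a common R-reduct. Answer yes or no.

yes — NF(t₁) = pair(pair(cons(0, a), pair(a, 0)), a), NF(t₂) = pair(pair(cons(0, a), pair(a, 0)), a)

Reduce t₁ = pair(pair(cons(0, g(a, g(a, g(a, a)))), pair(a, g(a, 0))), g(a, a)):
1. pair(pair(cons(0, g(a, g(a, g(a, a)))), pair(a, g(a, 0))), g(a, a))  →  pair(pair(cons(0, g(a, g(a, a))), pair(a, g(a, 0))), g(a, a))   [R2 at 1.1.2]
2. pair(pair(cons(0, g(a, g(a, a))), pair(a, g(a, 0))), g(a, a))  →  pair(pair(cons(0, g(a, a)), pair(a, g(a, 0))), g(a, a))   [R2 at 1.1.2]
3. pair(pair(cons(0, g(a, a)), pair(a, g(a, 0))), g(a, a))  →  pair(pair(cons(0, a), pair(a, g(a, 0))), g(a, a))   [R2 at 1.1.2]
4. pair(pair(cons(0, a), pair(a, g(a, 0))), g(a, a))  →  pair(pair(cons(0, a), pair(a, 0)), g(a, a))   [R2 at 1.2.2]
5. pair(pair(cons(0, a), pair(a, 0)), g(a, a))  →  pair(pair(cons(0, a), pair(a, 0)), a)   [R2 at 2]

Reduce t₂ = pair(g(a, pair(g(a, cons(g(a, 0), a)), g(a, pair(a, g(a, 0))))), a):
1. pair(g(a, pair(g(a, cons(g(a, 0), a)), g(a, pair(a, g(a, 0))))), a)  →  pair(pair(g(a, cons(g(a, 0), a)), g(a, pair(a, g(a, 0)))), a)   [R2 at 1]
2. pair(pair(g(a, cons(g(a, 0), a)), g(a, pair(a, g(a, 0)))), a)  →  pair(pair(cons(g(a, 0), a), g(a, pair(a, g(a, 0)))), a)   [R2 at 1.1]
3. pair(pair(cons(g(a, 0), a), g(a, pair(a, g(a, 0)))), a)  →  pair(pair(cons(0, a), g(a, pair(a, g(a, 0)))), a)   [R2 at 1.1.1]
4. pair(pair(cons(0, a), g(a, pair(a, g(a, 0)))), a)  →  pair(pair(cons(0, a), pair(a, g(a, 0))), a)   [R2 at 1.2]
5. pair(pair(cons(0, a), pair(a, g(a, 0))), a)  →  pair(pair(cons(0, a), pair(a, 0)), a)   [R2 at 1.2.2]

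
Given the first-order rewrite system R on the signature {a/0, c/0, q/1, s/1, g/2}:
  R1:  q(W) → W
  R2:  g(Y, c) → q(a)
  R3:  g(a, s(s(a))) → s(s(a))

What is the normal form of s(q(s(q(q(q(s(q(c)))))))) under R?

s(s(s(c)))

1. s(q(s(q(q(q(s(q(c))))))))  →  s(s(q(q(q(s(q(c)))))))   [R1 at 1]
2. s(s(q(q(q(s(q(c)))))))  →  s(s(q(q(s(q(c))))))   [R1 at 1.1]
3. s(s(q(q(s(q(c))))))  →  s(s(q(s(q(c)))))   [R1 at 1.1]
4. s(s(q(s(q(c)))))  →  s(s(s(q(c))))   [R1 at 1.1]
5. s(s(s(q(c))))  →  s(s(s(c)))   [R1 at 1.1.1]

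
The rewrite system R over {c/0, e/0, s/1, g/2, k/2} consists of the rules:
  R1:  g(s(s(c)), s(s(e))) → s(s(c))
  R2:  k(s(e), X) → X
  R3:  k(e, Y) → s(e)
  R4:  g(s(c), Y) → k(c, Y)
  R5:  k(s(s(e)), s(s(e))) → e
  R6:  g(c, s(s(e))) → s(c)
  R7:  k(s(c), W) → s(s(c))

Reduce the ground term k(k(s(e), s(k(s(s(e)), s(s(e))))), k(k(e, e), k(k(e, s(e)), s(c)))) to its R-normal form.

1. k(k(s(e), s(k(s(s(e)), s(s(e))))), k(k(e, e), k(k(e, s(e)), s(c))))  →  k(s(k(s(s(e)), s(s(e)))), k(k(e, e), k(k(e, s(e)), s(c))))   [R2 at 1]
2. k(s(k(s(s(e)), s(s(e)))), k(k(e, e), k(k(e, s(e)), s(c))))  →  k(s(e), k(k(e, e), k(k(e, s(e)), s(c))))   [R5 at 1.1]
3. k(s(e), k(k(e, e), k(k(e, s(e)), s(c))))  →  k(k(e, e), k(k(e, s(e)), s(c)))   [R2 at ε]
4. k(k(e, e), k(k(e, s(e)), s(c)))  →  k(s(e), k(k(e, s(e)), s(c)))   [R3 at 1]
5. k(s(e), k(k(e, s(e)), s(c)))  →  k(k(e, s(e)), s(c))   [R2 at ε]
6. k(k(e, s(e)), s(c))  →  k(s(e), s(c))   [R3 at 1]
7. k(s(e), s(c))  →  s(c)   [R2 at ε]

s(c)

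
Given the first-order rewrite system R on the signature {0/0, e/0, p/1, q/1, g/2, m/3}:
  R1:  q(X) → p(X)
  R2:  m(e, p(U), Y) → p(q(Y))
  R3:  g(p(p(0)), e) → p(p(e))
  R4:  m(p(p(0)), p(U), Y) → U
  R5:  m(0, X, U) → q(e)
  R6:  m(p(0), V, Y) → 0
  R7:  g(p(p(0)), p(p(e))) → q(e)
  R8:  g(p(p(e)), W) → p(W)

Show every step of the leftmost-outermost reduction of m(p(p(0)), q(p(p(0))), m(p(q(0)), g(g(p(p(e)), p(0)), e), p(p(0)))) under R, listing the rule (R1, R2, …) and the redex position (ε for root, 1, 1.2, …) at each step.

1. m(p(p(0)), q(p(p(0))), m(p(q(0)), g(g(p(p(e)), p(0)), e), p(p(0))))  →  m(p(p(0)), p(p(p(0))), m(p(q(0)), g(g(p(p(e)), p(0)), e), p(p(0))))   [R1 at 2]
2. m(p(p(0)), p(p(p(0))), m(p(q(0)), g(g(p(p(e)), p(0)), e), p(p(0))))  →  p(p(0))   [R4 at ε]

p(p(0))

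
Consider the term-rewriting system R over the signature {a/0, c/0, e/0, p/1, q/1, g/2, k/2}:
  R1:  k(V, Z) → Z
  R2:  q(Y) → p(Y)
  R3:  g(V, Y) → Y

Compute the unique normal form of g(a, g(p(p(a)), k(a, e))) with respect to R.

1. g(a, g(p(p(a)), k(a, e)))  →  g(p(p(a)), k(a, e))   [R3 at ε]
2. g(p(p(a)), k(a, e))  →  k(a, e)   [R3 at ε]
3. k(a, e)  →  e   [R1 at ε]

e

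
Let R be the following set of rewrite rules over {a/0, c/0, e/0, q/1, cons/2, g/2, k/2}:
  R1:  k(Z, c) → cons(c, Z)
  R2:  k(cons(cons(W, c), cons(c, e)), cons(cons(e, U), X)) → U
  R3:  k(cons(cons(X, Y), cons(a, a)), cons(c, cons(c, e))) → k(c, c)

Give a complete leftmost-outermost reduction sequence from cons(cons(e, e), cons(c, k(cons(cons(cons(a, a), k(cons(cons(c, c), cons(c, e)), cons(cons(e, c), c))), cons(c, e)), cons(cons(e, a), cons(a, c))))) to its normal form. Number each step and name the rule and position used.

1. cons(cons(e, e), cons(c, k(cons(cons(cons(a, a), k(cons(cons(c, c), cons(c, e)), cons(cons(e, c), c))), cons(c, e)), cons(cons(e, a), cons(a, c)))))  →  cons(cons(e, e), cons(c, k(cons(cons(cons(a, a), c), cons(c, e)), cons(cons(e, a), cons(a, c)))))   [R2 at 2.2.1.1.2]
2. cons(cons(e, e), cons(c, k(cons(cons(cons(a, a), c), cons(c, e)), cons(cons(e, a), cons(a, c)))))  →  cons(cons(e, e), cons(c, a))   [R2 at 2.2]

cons(cons(e, e), cons(c, a))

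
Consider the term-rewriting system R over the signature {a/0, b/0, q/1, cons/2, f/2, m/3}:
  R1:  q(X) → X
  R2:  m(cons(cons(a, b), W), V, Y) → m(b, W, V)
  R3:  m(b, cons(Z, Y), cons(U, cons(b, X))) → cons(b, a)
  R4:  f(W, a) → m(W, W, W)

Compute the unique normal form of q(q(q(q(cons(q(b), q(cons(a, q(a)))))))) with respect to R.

1. q(q(q(q(cons(q(b), q(cons(a, q(a))))))))  →  q(q(q(cons(q(b), q(cons(a, q(a)))))))   [R1 at ε]
2. q(q(q(cons(q(b), q(cons(a, q(a)))))))  →  q(q(cons(q(b), q(cons(a, q(a))))))   [R1 at ε]
3. q(q(cons(q(b), q(cons(a, q(a))))))  →  q(cons(q(b), q(cons(a, q(a)))))   [R1 at ε]
4. q(cons(q(b), q(cons(a, q(a)))))  →  cons(q(b), q(cons(a, q(a))))   [R1 at ε]
5. cons(q(b), q(cons(a, q(a))))  →  cons(b, q(cons(a, q(a))))   [R1 at 1]
6. cons(b, q(cons(a, q(a))))  →  cons(b, cons(a, q(a)))   [R1 at 2]
7. cons(b, cons(a, q(a)))  →  cons(b, cons(a, a))   [R1 at 2.2]

cons(b, cons(a, a))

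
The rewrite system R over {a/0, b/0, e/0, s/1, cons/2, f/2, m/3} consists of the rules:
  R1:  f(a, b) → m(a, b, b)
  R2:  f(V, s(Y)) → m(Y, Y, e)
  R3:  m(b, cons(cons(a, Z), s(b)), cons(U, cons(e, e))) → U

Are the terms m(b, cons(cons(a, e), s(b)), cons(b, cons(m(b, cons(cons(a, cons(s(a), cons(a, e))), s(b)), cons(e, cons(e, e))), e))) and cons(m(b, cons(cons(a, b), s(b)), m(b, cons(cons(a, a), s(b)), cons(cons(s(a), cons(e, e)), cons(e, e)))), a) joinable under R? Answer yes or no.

Reduce t₁ = m(b, cons(cons(a, e), s(b)), cons(b, cons(m(b, cons(cons(a, cons(s(a), cons(a, e))), s(b)), cons(e, cons(e, e))), e))):
1. m(b, cons(cons(a, e), s(b)), cons(b, cons(m(b, cons(cons(a, cons(s(a), cons(a, e))), s(b)), cons(e, cons(e, e))), e)))  →  m(b, cons(cons(a, e), s(b)), cons(b, cons(e, e)))   [R3 at 3.2.1]
2. m(b, cons(cons(a, e), s(b)), cons(b, cons(e, e)))  →  b   [R3 at ε]

Reduce t₂ = cons(m(b, cons(cons(a, b), s(b)), m(b, cons(cons(a, a), s(b)), cons(cons(s(a), cons(e, e)), cons(e, e)))), a):
1. cons(m(b, cons(cons(a, b), s(b)), m(b, cons(cons(a, a), s(b)), cons(cons(s(a), cons(e, e)), cons(e, e)))), a)  →  cons(m(b, cons(cons(a, b), s(b)), cons(s(a), cons(e, e))), a)   [R3 at 1.3]
2. cons(m(b, cons(cons(a, b), s(b)), cons(s(a), cons(e, e))), a)  →  cons(s(a), a)   [R3 at 1]

no — NF(t₁) = b, NF(t₂) = cons(s(a), a)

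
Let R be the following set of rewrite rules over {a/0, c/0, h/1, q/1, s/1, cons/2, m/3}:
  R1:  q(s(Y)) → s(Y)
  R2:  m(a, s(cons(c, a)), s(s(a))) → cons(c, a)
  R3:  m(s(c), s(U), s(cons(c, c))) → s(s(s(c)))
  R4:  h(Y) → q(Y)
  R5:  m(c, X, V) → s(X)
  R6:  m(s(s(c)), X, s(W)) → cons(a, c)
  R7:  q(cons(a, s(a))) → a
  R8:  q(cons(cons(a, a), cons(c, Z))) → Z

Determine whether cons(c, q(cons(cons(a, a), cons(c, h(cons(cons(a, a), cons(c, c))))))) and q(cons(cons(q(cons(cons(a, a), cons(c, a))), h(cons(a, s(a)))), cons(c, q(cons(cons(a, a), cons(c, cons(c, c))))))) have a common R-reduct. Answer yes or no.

yes — NF(t₁) = cons(c, c), NF(t₂) = cons(c, c)

Reduce t₁ = cons(c, q(cons(cons(a, a), cons(c, h(cons(cons(a, a), cons(c, c))))))):
1. cons(c, q(cons(cons(a, a), cons(c, h(cons(cons(a, a), cons(c, c)))))))  →  cons(c, h(cons(cons(a, a), cons(c, c))))   [R8 at 2]
2. cons(c, h(cons(cons(a, a), cons(c, c))))  →  cons(c, q(cons(cons(a, a), cons(c, c))))   [R4 at 2]
3. cons(c, q(cons(cons(a, a), cons(c, c))))  →  cons(c, c)   [R8 at 2]

Reduce t₂ = q(cons(cons(q(cons(cons(a, a), cons(c, a))), h(cons(a, s(a)))), cons(c, q(cons(cons(a, a), cons(c, cons(c, c))))))):
1. q(cons(cons(q(cons(cons(a, a), cons(c, a))), h(cons(a, s(a)))), cons(c, q(cons(cons(a, a), cons(c, cons(c, c)))))))  →  q(cons(cons(a, h(cons(a, s(a)))), cons(c, q(cons(cons(a, a), cons(c, cons(c, c)))))))   [R8 at 1.1.1]
2. q(cons(cons(a, h(cons(a, s(a)))), cons(c, q(cons(cons(a, a), cons(c, cons(c, c)))))))  →  q(cons(cons(a, q(cons(a, s(a)))), cons(c, q(cons(cons(a, a), cons(c, cons(c, c)))))))   [R4 at 1.1.2]
3. q(cons(cons(a, q(cons(a, s(a)))), cons(c, q(cons(cons(a, a), cons(c, cons(c, c)))))))  →  q(cons(cons(a, a), cons(c, q(cons(cons(a, a), cons(c, cons(c, c)))))))   [R7 at 1.1.2]
4. q(cons(cons(a, a), cons(c, q(cons(cons(a, a), cons(c, cons(c, c)))))))  →  q(cons(cons(a, a), cons(c, cons(c, c))))   [R8 at ε]
5. q(cons(cons(a, a), cons(c, cons(c, c))))  →  cons(c, c)   [R8 at ε]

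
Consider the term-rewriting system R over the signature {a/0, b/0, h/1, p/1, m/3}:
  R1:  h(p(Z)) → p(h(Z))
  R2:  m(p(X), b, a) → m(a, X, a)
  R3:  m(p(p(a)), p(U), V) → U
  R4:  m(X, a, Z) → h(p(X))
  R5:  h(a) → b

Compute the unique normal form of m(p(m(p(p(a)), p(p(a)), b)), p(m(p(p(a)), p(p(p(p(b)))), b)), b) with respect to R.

1. m(p(m(p(p(a)), p(p(a)), b)), p(m(p(p(a)), p(p(p(p(b)))), b)), b)  →  m(p(p(a)), p(m(p(p(a)), p(p(p(p(b)))), b)), b)   [R3 at 1.1]
2. m(p(p(a)), p(m(p(p(a)), p(p(p(p(b)))), b)), b)  →  m(p(p(a)), p(p(p(p(b)))), b)   [R3 at ε]
3. m(p(p(a)), p(p(p(p(b)))), b)  →  p(p(p(b)))   [R3 at ε]

p(p(p(b)))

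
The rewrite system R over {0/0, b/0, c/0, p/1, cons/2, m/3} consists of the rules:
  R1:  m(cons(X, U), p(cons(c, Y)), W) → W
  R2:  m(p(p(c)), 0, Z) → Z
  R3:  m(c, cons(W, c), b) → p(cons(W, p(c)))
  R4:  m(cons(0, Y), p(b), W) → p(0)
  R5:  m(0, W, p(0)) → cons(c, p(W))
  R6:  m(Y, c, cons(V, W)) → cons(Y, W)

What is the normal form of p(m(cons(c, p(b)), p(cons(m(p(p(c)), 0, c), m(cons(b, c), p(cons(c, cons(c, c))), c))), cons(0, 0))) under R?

p(cons(0, 0))

1. p(m(cons(c, p(b)), p(cons(m(p(p(c)), 0, c), m(cons(b, c), p(cons(c, cons(c, c))), c))), cons(0, 0)))  →  p(m(cons(c, p(b)), p(cons(c, m(cons(b, c), p(cons(c, cons(c, c))), c))), cons(0, 0)))   [R2 at 1.2.1.1]
2. p(m(cons(c, p(b)), p(cons(c, m(cons(b, c), p(cons(c, cons(c, c))), c))), cons(0, 0)))  →  p(cons(0, 0))   [R1 at 1]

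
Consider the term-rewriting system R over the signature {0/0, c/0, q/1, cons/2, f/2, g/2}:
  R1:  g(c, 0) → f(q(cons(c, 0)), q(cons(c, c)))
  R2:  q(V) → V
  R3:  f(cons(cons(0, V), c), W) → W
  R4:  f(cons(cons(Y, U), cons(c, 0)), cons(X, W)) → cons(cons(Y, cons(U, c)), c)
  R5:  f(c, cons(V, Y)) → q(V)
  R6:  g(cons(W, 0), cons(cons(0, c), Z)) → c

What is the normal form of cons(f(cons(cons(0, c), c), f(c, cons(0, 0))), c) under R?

1. cons(f(cons(cons(0, c), c), f(c, cons(0, 0))), c)  →  cons(f(c, cons(0, 0)), c)   [R3 at 1]
2. cons(f(c, cons(0, 0)), c)  →  cons(q(0), c)   [R5 at 1]
3. cons(q(0), c)  →  cons(0, c)   [R2 at 1]

cons(0, c)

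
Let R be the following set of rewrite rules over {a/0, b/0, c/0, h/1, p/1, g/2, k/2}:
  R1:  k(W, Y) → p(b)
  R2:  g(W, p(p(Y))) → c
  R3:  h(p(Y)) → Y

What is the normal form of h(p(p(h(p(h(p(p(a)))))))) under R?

p(p(a))

1. h(p(p(h(p(h(p(p(a))))))))  →  p(h(p(h(p(p(a))))))   [R3 at ε]
2. p(h(p(h(p(p(a))))))  →  p(h(p(p(a))))   [R3 at 1]
3. p(h(p(p(a))))  →  p(p(a))   [R3 at 1]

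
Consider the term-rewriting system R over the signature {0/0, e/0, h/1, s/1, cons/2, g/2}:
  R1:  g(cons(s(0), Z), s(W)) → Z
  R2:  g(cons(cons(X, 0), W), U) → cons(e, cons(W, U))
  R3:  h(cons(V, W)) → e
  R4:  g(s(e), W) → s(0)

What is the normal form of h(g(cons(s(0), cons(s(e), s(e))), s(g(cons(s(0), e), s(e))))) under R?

e

1. h(g(cons(s(0), cons(s(e), s(e))), s(g(cons(s(0), e), s(e)))))  →  h(cons(s(e), s(e)))   [R1 at 1]
2. h(cons(s(e), s(e)))  →  e   [R3 at ε]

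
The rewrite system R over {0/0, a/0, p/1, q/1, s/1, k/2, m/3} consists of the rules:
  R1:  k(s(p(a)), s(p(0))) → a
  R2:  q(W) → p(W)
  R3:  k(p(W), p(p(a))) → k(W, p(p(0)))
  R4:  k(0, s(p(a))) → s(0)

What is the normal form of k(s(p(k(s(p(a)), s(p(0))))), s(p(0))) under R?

a

1. k(s(p(k(s(p(a)), s(p(0))))), s(p(0)))  →  k(s(p(a)), s(p(0)))   [R1 at 1.1.1]
2. k(s(p(a)), s(p(0)))  →  a   [R1 at ε]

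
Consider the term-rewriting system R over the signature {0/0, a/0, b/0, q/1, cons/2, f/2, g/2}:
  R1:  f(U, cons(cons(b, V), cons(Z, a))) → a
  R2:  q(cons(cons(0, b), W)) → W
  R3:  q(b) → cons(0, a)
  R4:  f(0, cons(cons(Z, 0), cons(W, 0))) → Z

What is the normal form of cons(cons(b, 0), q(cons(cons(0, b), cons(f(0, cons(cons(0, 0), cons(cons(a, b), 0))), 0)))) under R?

cons(cons(b, 0), cons(0, 0))

1. cons(cons(b, 0), q(cons(cons(0, b), cons(f(0, cons(cons(0, 0), cons(cons(a, b), 0))), 0))))  →  cons(cons(b, 0), cons(f(0, cons(cons(0, 0), cons(cons(a, b), 0))), 0))   [R2 at 2]
2. cons(cons(b, 0), cons(f(0, cons(cons(0, 0), cons(cons(a, b), 0))), 0))  →  cons(cons(b, 0), cons(0, 0))   [R4 at 2.1]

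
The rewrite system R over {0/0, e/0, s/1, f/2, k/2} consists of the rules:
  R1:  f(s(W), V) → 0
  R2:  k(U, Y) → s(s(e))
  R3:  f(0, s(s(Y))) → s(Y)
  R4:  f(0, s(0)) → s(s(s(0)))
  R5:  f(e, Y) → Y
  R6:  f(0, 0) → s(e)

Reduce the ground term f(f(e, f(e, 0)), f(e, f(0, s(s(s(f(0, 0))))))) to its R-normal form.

s(s(e))

1. f(f(e, f(e, 0)), f(e, f(0, s(s(s(f(0, 0)))))))  →  f(f(e, 0), f(e, f(0, s(s(s(f(0, 0)))))))   [R5 at 1]
2. f(f(e, 0), f(e, f(0, s(s(s(f(0, 0)))))))  →  f(0, f(e, f(0, s(s(s(f(0, 0)))))))   [R5 at 1]
3. f(0, f(e, f(0, s(s(s(f(0, 0)))))))  →  f(0, f(0, s(s(s(f(0, 0))))))   [R5 at 2]
4. f(0, f(0, s(s(s(f(0, 0))))))  →  f(0, s(s(f(0, 0))))   [R3 at 2]
5. f(0, s(s(f(0, 0))))  →  s(f(0, 0))   [R3 at ε]
6. s(f(0, 0))  →  s(s(e))   [R6 at 1]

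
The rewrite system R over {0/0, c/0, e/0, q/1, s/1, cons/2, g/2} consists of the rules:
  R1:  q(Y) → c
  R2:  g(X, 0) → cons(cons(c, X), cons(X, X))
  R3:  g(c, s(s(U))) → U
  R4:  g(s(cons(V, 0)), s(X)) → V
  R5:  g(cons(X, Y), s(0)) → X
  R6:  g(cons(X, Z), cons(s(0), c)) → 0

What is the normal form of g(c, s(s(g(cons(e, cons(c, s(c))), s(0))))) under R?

e

1. g(c, s(s(g(cons(e, cons(c, s(c))), s(0)))))  →  g(cons(e, cons(c, s(c))), s(0))   [R3 at ε]
2. g(cons(e, cons(c, s(c))), s(0))  →  e   [R5 at ε]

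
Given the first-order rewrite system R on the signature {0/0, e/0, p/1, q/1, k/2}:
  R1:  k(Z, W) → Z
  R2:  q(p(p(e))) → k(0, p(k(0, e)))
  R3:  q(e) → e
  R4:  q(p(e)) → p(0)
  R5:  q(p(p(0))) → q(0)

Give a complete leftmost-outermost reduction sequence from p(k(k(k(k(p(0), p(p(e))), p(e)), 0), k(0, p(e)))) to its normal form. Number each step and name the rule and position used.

1. p(k(k(k(k(p(0), p(p(e))), p(e)), 0), k(0, p(e))))  →  p(k(k(k(p(0), p(p(e))), p(e)), 0))   [R1 at 1]
2. p(k(k(k(p(0), p(p(e))), p(e)), 0))  →  p(k(k(p(0), p(p(e))), p(e)))   [R1 at 1]
3. p(k(k(p(0), p(p(e))), p(e)))  →  p(k(p(0), p(p(e))))   [R1 at 1]
4. p(k(p(0), p(p(e))))  →  p(p(0))   [R1 at 1]

p(p(0))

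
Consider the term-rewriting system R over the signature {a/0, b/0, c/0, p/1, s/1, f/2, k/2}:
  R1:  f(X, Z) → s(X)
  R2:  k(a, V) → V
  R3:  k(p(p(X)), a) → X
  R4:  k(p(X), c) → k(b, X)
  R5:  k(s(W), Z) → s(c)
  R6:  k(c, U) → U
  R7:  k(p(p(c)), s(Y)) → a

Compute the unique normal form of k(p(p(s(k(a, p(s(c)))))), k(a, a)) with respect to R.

1. k(p(p(s(k(a, p(s(c)))))), k(a, a))  →  k(p(p(s(p(s(c))))), k(a, a))   [R2 at 1.1.1.1]
2. k(p(p(s(p(s(c))))), k(a, a))  →  k(p(p(s(p(s(c))))), a)   [R2 at 2]
3. k(p(p(s(p(s(c))))), a)  →  s(p(s(c)))   [R3 at ε]

s(p(s(c)))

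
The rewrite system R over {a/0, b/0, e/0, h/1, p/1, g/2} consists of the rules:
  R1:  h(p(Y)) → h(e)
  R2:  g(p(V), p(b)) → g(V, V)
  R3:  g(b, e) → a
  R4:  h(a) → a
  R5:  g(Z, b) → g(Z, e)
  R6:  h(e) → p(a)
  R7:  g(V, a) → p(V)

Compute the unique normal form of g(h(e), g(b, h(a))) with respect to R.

1. g(h(e), g(b, h(a)))  →  g(p(a), g(b, h(a)))   [R6 at 1]
2. g(p(a), g(b, h(a)))  →  g(p(a), g(b, a))   [R4 at 2.2]
3. g(p(a), g(b, a))  →  g(p(a), p(b))   [R7 at 2]
4. g(p(a), p(b))  →  g(a, a)   [R2 at ε]
5. g(a, a)  →  p(a)   [R7 at ε]

p(a)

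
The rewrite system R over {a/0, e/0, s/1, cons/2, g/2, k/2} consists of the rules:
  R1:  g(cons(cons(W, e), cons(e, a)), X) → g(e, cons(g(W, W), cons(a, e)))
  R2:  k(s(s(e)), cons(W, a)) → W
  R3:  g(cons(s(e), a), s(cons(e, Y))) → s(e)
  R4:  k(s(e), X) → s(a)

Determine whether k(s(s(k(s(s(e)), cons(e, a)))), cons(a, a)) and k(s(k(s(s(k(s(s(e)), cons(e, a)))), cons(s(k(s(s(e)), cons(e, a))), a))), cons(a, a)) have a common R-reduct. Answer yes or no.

yes — NF(t₁) = a, NF(t₂) = a

Reduce t₁ = k(s(s(k(s(s(e)), cons(e, a)))), cons(a, a)):
1. k(s(s(k(s(s(e)), cons(e, a)))), cons(a, a))  →  k(s(s(e)), cons(a, a))   [R2 at 1.1.1]
2. k(s(s(e)), cons(a, a))  →  a   [R2 at ε]

Reduce t₂ = k(s(k(s(s(k(s(s(e)), cons(e, a)))), cons(s(k(s(s(e)), cons(e, a))), a))), cons(a, a)):
1. k(s(k(s(s(k(s(s(e)), cons(e, a)))), cons(s(k(s(s(e)), cons(e, a))), a))), cons(a, a))  →  k(s(k(s(s(e)), cons(s(k(s(s(e)), cons(e, a))), a))), cons(a, a))   [R2 at 1.1.1.1.1]
2. k(s(k(s(s(e)), cons(s(k(s(s(e)), cons(e, a))), a))), cons(a, a))  →  k(s(s(k(s(s(e)), cons(e, a)))), cons(a, a))   [R2 at 1.1]
3. k(s(s(k(s(s(e)), cons(e, a)))), cons(a, a))  →  k(s(s(e)), cons(a, a))   [R2 at 1.1.1]
4. k(s(s(e)), cons(a, a))  →  a   [R2 at ε]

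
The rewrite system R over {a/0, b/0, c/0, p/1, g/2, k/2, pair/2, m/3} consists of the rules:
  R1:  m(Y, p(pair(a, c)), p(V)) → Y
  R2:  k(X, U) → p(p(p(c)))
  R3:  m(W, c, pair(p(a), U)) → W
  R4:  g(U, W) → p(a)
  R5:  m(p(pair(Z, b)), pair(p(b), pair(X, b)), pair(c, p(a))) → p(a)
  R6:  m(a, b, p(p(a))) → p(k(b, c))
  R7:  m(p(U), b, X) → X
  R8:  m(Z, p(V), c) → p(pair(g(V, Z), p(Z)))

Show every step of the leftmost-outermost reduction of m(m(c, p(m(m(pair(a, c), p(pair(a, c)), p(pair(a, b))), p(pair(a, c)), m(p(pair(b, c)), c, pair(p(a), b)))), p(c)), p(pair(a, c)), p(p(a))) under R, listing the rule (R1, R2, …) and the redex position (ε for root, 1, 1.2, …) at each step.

1. m(m(c, p(m(m(pair(a, c), p(pair(a, c)), p(pair(a, b))), p(pair(a, c)), m(p(pair(b, c)), c, pair(p(a), b)))), p(c)), p(pair(a, c)), p(p(a)))  →  m(c, p(m(m(pair(a, c), p(pair(a, c)), p(pair(a, b))), p(pair(a, c)), m(p(pair(b, c)), c, pair(p(a), b)))), p(c))   [R1 at ε]
2. m(c, p(m(m(pair(a, c), p(pair(a, c)), p(pair(a, b))), p(pair(a, c)), m(p(pair(b, c)), c, pair(p(a), b)))), p(c))  →  m(c, p(m(pair(a, c), p(pair(a, c)), m(p(pair(b, c)), c, pair(p(a), b)))), p(c))   [R1 at 2.1.1]
3. m(c, p(m(pair(a, c), p(pair(a, c)), m(p(pair(b, c)), c, pair(p(a), b)))), p(c))  →  m(c, p(m(pair(a, c), p(pair(a, c)), p(pair(b, c)))), p(c))   [R3 at 2.1.3]
4. m(c, p(m(pair(a, c), p(pair(a, c)), p(pair(b, c)))), p(c))  →  m(c, p(pair(a, c)), p(c))   [R1 at 2.1]
5. m(c, p(pair(a, c)), p(c))  →  c   [R1 at ε]

c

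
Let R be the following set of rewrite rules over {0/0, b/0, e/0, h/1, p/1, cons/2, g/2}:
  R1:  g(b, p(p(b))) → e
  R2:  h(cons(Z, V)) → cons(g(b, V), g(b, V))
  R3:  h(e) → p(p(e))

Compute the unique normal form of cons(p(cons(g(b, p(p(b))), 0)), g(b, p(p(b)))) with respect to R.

1. cons(p(cons(g(b, p(p(b))), 0)), g(b, p(p(b))))  →  cons(p(cons(e, 0)), g(b, p(p(b))))   [R1 at 1.1.1]
2. cons(p(cons(e, 0)), g(b, p(p(b))))  →  cons(p(cons(e, 0)), e)   [R1 at 2]

cons(p(cons(e, 0)), e)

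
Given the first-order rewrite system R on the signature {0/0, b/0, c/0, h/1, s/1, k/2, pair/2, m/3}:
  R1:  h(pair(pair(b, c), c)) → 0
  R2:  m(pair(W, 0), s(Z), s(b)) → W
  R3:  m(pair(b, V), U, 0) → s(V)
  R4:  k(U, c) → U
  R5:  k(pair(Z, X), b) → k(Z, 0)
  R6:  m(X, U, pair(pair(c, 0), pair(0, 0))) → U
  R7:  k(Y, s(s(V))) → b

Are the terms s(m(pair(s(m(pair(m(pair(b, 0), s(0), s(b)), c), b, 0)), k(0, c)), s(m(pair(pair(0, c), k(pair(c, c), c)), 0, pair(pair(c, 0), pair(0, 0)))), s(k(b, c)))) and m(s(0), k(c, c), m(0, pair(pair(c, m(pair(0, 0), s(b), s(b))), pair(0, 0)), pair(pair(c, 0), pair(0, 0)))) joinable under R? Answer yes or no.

no — NF(t₁) = s(s(s(c))), NF(t₂) = c

Reduce t₁ = s(m(pair(s(m(pair(m(pair(b, 0), s(0), s(b)), c), b, 0)), k(0, c)), s(m(pair(pair(0, c), k(pair(c, c), c)), 0, pair(pair(c, 0), pair(0, 0)))), s(k(b, c)))):
1. s(m(pair(s(m(pair(m(pair(b, 0), s(0), s(b)), c), b, 0)), k(0, c)), s(m(pair(pair(0, c), k(pair(c, c), c)), 0, pair(pair(c, 0), pair(0, 0)))), s(k(b, c))))  →  s(m(pair(s(m(pair(b, c), b, 0)), k(0, c)), s(m(pair(pair(0, c), k(pair(c, c), c)), 0, pair(pair(c, 0), pair(0, 0)))), s(k(b, c))))   [R2 at 1.1.1.1.1.1]
2. s(m(pair(s(m(pair(b, c), b, 0)), k(0, c)), s(m(pair(pair(0, c), k(pair(c, c), c)), 0, pair(pair(c, 0), pair(0, 0)))), s(k(b, c))))  →  s(m(pair(s(s(c)), k(0, c)), s(m(pair(pair(0, c), k(pair(c, c), c)), 0, pair(pair(c, 0), pair(0, 0)))), s(k(b, c))))   [R3 at 1.1.1.1]
3. s(m(pair(s(s(c)), k(0, c)), s(m(pair(pair(0, c), k(pair(c, c), c)), 0, pair(pair(c, 0), pair(0, 0)))), s(k(b, c))))  →  s(m(pair(s(s(c)), 0), s(m(pair(pair(0, c), k(pair(c, c), c)), 0, pair(pair(c, 0), pair(0, 0)))), s(k(b, c))))   [R4 at 1.1.2]
4. s(m(pair(s(s(c)), 0), s(m(pair(pair(0, c), k(pair(c, c), c)), 0, pair(pair(c, 0), pair(0, 0)))), s(k(b, c))))  →  s(m(pair(s(s(c)), 0), s(0), s(k(b, c))))   [R6 at 1.2.1]
5. s(m(pair(s(s(c)), 0), s(0), s(k(b, c))))  →  s(m(pair(s(s(c)), 0), s(0), s(b)))   [R4 at 1.3.1]
6. s(m(pair(s(s(c)), 0), s(0), s(b)))  →  s(s(s(c)))   [R2 at 1]

Reduce t₂ = m(s(0), k(c, c), m(0, pair(pair(c, m(pair(0, 0), s(b), s(b))), pair(0, 0)), pair(pair(c, 0), pair(0, 0)))):
1. m(s(0), k(c, c), m(0, pair(pair(c, m(pair(0, 0), s(b), s(b))), pair(0, 0)), pair(pair(c, 0), pair(0, 0))))  →  m(s(0), c, m(0, pair(pair(c, m(pair(0, 0), s(b), s(b))), pair(0, 0)), pair(pair(c, 0), pair(0, 0))))   [R4 at 2]
2. m(s(0), c, m(0, pair(pair(c, m(pair(0, 0), s(b), s(b))), pair(0, 0)), pair(pair(c, 0), pair(0, 0))))  →  m(s(0), c, pair(pair(c, m(pair(0, 0), s(b), s(b))), pair(0, 0)))   [R6 at 3]
3. m(s(0), c, pair(pair(c, m(pair(0, 0), s(b), s(b))), pair(0, 0)))  →  m(s(0), c, pair(pair(c, 0), pair(0, 0)))   [R2 at 3.1.2]
4. m(s(0), c, pair(pair(c, 0), pair(0, 0)))  →  c   [R6 at ε]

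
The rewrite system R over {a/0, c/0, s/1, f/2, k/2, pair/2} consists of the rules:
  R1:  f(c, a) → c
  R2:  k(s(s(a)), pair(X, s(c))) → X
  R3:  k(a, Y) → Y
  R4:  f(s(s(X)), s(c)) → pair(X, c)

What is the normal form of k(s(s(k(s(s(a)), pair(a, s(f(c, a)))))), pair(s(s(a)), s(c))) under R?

s(s(a))

1. k(s(s(k(s(s(a)), pair(a, s(f(c, a)))))), pair(s(s(a)), s(c)))  →  k(s(s(k(s(s(a)), pair(a, s(c))))), pair(s(s(a)), s(c)))   [R1 at 1.1.1.2.2.1]
2. k(s(s(k(s(s(a)), pair(a, s(c))))), pair(s(s(a)), s(c)))  →  k(s(s(a)), pair(s(s(a)), s(c)))   [R2 at 1.1.1]
3. k(s(s(a)), pair(s(s(a)), s(c)))  →  s(s(a))   [R2 at ε]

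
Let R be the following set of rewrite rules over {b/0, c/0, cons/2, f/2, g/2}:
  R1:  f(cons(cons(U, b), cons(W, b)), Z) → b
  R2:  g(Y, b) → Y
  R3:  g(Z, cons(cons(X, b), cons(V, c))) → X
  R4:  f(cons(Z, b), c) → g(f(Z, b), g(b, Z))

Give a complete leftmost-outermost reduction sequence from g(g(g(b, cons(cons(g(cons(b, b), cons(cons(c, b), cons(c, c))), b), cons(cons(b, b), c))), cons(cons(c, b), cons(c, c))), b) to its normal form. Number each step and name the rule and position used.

c

1. g(g(g(b, cons(cons(g(cons(b, b), cons(cons(c, b), cons(c, c))), b), cons(cons(b, b), c))), cons(cons(c, b), cons(c, c))), b)  →  g(g(b, cons(cons(g(cons(b, b), cons(cons(c, b), cons(c, c))), b), cons(cons(b, b), c))), cons(cons(c, b), cons(c, c)))   [R2 at ε]
2. g(g(b, cons(cons(g(cons(b, b), cons(cons(c, b), cons(c, c))), b), cons(cons(b, b), c))), cons(cons(c, b), cons(c, c)))  →  c   [R3 at ε]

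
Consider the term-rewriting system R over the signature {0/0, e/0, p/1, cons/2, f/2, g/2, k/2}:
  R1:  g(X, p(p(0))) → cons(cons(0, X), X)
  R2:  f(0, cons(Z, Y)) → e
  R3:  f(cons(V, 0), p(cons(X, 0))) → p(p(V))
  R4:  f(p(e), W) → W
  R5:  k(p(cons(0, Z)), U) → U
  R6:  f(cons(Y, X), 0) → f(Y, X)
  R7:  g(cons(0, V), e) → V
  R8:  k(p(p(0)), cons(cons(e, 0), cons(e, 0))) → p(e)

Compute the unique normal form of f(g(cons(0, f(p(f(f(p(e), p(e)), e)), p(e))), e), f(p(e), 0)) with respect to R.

1. f(g(cons(0, f(p(f(f(p(e), p(e)), e)), p(e))), e), f(p(e), 0))  →  f(f(p(f(f(p(e), p(e)), e)), p(e)), f(p(e), 0))   [R7 at 1]
2. f(f(p(f(f(p(e), p(e)), e)), p(e)), f(p(e), 0))  →  f(f(p(f(p(e), e)), p(e)), f(p(e), 0))   [R4 at 1.1.1.1]
3. f(f(p(f(p(e), e)), p(e)), f(p(e), 0))  →  f(f(p(e), p(e)), f(p(e), 0))   [R4 at 1.1.1]
4. f(f(p(e), p(e)), f(p(e), 0))  →  f(p(e), f(p(e), 0))   [R4 at 1]
5. f(p(e), f(p(e), 0))  →  f(p(e), 0)   [R4 at ε]
6. f(p(e), 0)  →  0   [R4 at ε]

0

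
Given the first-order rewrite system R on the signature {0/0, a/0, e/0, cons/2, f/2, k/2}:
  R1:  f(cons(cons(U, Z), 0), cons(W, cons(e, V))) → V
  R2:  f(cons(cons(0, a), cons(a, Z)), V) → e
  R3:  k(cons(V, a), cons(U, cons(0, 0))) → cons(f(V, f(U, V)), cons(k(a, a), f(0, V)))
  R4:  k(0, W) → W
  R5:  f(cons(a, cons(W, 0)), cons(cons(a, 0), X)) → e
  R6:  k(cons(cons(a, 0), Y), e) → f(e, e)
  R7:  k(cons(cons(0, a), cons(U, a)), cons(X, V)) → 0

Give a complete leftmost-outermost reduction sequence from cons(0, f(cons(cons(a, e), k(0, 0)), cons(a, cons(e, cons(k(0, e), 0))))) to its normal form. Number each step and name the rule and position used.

cons(0, cons(e, 0))

1. cons(0, f(cons(cons(a, e), k(0, 0)), cons(a, cons(e, cons(k(0, e), 0)))))  →  cons(0, f(cons(cons(a, e), 0), cons(a, cons(e, cons(k(0, e), 0)))))   [R4 at 2.1.2]
2. cons(0, f(cons(cons(a, e), 0), cons(a, cons(e, cons(k(0, e), 0)))))  →  cons(0, cons(k(0, e), 0))   [R1 at 2]
3. cons(0, cons(k(0, e), 0))  →  cons(0, cons(e, 0))   [R4 at 2.1]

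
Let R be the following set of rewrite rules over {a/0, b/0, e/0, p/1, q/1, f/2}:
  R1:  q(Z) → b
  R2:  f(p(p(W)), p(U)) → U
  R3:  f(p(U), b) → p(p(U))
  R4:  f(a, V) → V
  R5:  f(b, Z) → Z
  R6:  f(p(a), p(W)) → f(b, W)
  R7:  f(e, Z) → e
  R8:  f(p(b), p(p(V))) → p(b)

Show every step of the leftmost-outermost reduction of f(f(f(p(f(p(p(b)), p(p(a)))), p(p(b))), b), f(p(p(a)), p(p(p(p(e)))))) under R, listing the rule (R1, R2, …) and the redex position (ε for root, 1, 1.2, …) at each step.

p(p(e))

1. f(f(f(p(f(p(p(b)), p(p(a)))), p(p(b))), b), f(p(p(a)), p(p(p(p(e))))))  →  f(f(f(p(p(a)), p(p(b))), b), f(p(p(a)), p(p(p(p(e))))))   [R2 at 1.1.1.1]
2. f(f(f(p(p(a)), p(p(b))), b), f(p(p(a)), p(p(p(p(e))))))  →  f(f(p(b), b), f(p(p(a)), p(p(p(p(e))))))   [R2 at 1.1]
3. f(f(p(b), b), f(p(p(a)), p(p(p(p(e))))))  →  f(p(p(b)), f(p(p(a)), p(p(p(p(e))))))   [R3 at 1]
4. f(p(p(b)), f(p(p(a)), p(p(p(p(e))))))  →  f(p(p(b)), p(p(p(e))))   [R2 at 2]
5. f(p(p(b)), p(p(p(e))))  →  p(p(e))   [R2 at ε]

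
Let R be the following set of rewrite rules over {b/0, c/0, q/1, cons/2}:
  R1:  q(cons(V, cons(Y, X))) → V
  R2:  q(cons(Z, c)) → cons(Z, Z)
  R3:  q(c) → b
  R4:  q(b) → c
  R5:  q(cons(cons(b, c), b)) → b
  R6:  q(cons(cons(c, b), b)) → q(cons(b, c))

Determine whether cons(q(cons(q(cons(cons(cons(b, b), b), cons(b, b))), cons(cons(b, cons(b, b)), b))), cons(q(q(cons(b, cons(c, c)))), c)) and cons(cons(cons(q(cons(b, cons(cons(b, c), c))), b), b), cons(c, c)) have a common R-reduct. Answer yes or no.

Reduce t₁ = cons(q(cons(q(cons(cons(cons(b, b), b), cons(b, b))), cons(cons(b, cons(b, b)), b))), cons(q(q(cons(b, cons(c, c)))), c)):
1. cons(q(cons(q(cons(cons(cons(b, b), b), cons(b, b))), cons(cons(b, cons(b, b)), b))), cons(q(q(cons(b, cons(c, c)))), c))  →  cons(q(cons(cons(cons(b, b), b), cons(b, b))), cons(q(q(cons(b, cons(c, c)))), c))   [R1 at 1]
2. cons(q(cons(cons(cons(b, b), b), cons(b, b))), cons(q(q(cons(b, cons(c, c)))), c))  →  cons(cons(cons(b, b), b), cons(q(q(cons(b, cons(c, c)))), c))   [R1 at 1]
3. cons(cons(cons(b, b), b), cons(q(q(cons(b, cons(c, c)))), c))  →  cons(cons(cons(b, b), b), cons(q(b), c))   [R1 at 2.1.1]
4. cons(cons(cons(b, b), b), cons(q(b), c))  →  cons(cons(cons(b, b), b), cons(c, c))   [R4 at 2.1]

Reduce t₂ = cons(cons(cons(q(cons(b, cons(cons(b, c), c))), b), b), cons(c, c)):
1. cons(cons(cons(q(cons(b, cons(cons(b, c), c))), b), b), cons(c, c))  →  cons(cons(cons(b, b), b), cons(c, c))   [R1 at 1.1.1]

yes — NF(t₁) = cons(cons(cons(b, b), b), cons(c, c)), NF(t₂) = cons(cons(cons(b, b), b), cons(c, c))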